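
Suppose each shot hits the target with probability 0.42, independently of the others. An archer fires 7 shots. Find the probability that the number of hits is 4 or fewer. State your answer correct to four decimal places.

0.8831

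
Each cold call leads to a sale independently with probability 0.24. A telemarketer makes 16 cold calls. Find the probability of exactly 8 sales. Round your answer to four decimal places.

X ~ Binomial(n=16, p=0.24).
P(X=8) = C(16,8) · p^8 · (1−p)^8
= 12870 · 1.1008e-05 · 0.1113 = 0.015768

0.0158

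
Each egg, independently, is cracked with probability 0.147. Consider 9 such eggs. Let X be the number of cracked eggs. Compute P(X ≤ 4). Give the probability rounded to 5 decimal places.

0.99485

X ~ Binomial(9, 0.147); P(X ≤ 4) = Σ C(9,k) p^k (1−p)^(9−k) over k:
  k=0: C(9,0)·0.147^0·0.853^9 = 0.2390789
  k=1: C(9,1)·0.147^1·0.853^8 = 0.3708106
  k=2: C(9,2)·0.147^2·0.853^7 = 0.2556115
  k=3: C(9,3)·0.147^3·0.853^6 = 0.1027840
  k=4: C(9,4)·0.147^4·0.853^5 = 0.0265696
Total = 0.9948546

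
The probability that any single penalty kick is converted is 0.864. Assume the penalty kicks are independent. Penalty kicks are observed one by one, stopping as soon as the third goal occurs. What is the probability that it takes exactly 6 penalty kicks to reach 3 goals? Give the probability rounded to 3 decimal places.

0.016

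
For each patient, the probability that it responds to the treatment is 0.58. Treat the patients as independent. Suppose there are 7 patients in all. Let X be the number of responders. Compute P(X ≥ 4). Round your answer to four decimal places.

X ~ Binomial(7, 0.58); P(X ≥ 4) = Σ C(7,k) p^k (1−p)^(7−k) over k:
  k=4: C(7,4)·0.58^4·0.42^3 = 0.293446
  k=5: C(7,5)·0.58^5·0.42^2 = 0.243141
  k=6: C(7,6)·0.58^6·0.42^1 = 0.111922
  k=7: C(7,7)·0.58^7·0.42^0 = 0.022080
Total = 0.670588

0.6706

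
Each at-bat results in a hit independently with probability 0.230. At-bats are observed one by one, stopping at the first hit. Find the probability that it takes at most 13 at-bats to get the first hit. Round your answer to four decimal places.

0.9666

Y = number of at-bats to the first success; geometric, p = 0.23.
P(Y ≤ 13) = 1 − (1−p)^13 = 1 − 0.033449 = 0.966551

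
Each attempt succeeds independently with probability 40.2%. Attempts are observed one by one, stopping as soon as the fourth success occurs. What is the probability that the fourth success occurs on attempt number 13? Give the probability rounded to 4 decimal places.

0.0562

Y = trial on which the fourth success occurs; negative binomial, r=4, p=0.402.
P(Y=13) = C(12,3) · p^4 · (1−p)^9
= 220 · 0.026116 · 0.0097794 = 0.056187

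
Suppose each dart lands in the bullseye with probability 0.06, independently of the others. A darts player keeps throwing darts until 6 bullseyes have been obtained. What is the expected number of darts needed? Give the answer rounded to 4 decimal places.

100.0000

Y = total darts until the sixth success; negative binomial with r=6, p=0.06.
E[Y] = r / p = 6 / 0.06 = 100.000000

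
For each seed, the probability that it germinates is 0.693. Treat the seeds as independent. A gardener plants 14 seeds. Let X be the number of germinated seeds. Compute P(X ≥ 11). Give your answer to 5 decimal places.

0.33412

X ~ Binomial(14, 0.693); P(X ≥ 11) = Σ C(14,k) p^k (1−p)^(14−k) over k:
  k=11: C(14,11)·0.693^11·0.307^3 = 0.1864585
  k=12: C(14,12)·0.693^12·0.307^2 = 0.1052245
  k=13: C(14,13)·0.693^13·0.307^1 = 0.0365425
  k=14: C(14,14)·0.693^14·0.307^0 = 0.0058920
Total = 0.3341175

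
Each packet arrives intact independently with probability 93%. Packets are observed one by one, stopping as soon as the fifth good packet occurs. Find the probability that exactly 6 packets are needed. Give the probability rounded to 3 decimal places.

0.243

Y = trial on which the fifth success occurs; negative binomial, r=5, p=0.93.
P(Y=6) = C(5,4) · p^5 · (1−p)^1
= 5 · 0.69569 · 0.07 = 0.24349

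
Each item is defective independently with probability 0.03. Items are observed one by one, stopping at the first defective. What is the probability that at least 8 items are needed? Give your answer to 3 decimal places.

0.808

Y = number of items to the first success; geometric, p = 0.03.
P(Y > 7) = P(first 7 all fail) = (1−p)^7 = 0.80798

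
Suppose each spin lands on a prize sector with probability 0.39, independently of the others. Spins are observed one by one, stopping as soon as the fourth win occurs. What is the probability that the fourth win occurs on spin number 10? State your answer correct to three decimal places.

Y = trial on which the fourth success occurs; negative binomial, r=4, p=0.39.
P(Y=10) = C(9,3) · p^4 · (1−p)^6
= 84 · 0.023134 · 0.05152 = 0.10012

0.100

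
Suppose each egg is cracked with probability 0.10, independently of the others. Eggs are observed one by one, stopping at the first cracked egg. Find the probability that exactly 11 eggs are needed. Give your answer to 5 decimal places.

0.03487

Geometric (trials to first success), p = 0.10.
P(Y = 11) = (1−p)^10 · p = 0.34868 · 0.10 = 0.0348678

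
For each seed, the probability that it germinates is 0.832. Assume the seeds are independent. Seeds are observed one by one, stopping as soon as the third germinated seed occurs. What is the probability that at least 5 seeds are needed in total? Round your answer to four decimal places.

0.1338

Needing more than 4 seeds ⇔ fewer than 3 successes in the first 4. With X ~ Binomial(4, 0.832), P(Y > 4) = P(X ≤ 2).
  k=0: C(4,0)·0.832^0·0.168^4 = 0.000797
  k=1: C(4,1)·0.832^1·0.168^3 = 0.015780
  k=2: C(4,2)·0.832^2·0.168^2 = 0.117224
P(X ≤ 2) = 0.133801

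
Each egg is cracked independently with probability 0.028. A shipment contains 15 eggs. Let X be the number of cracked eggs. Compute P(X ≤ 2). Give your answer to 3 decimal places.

X ~ Binomial(15, 0.028); P(X ≤ 2) = Σ C(15,k) p^k (1−p)^(15−k) over k:
  k=0: C(15,0)·0.028^0·0.972^15 = 0.65312
  k=1: C(15,1)·0.028^1·0.972^14 = 0.28221
  k=2: C(15,2)·0.028^2·0.972^13 = 0.05691
Total = 0.99224

0.992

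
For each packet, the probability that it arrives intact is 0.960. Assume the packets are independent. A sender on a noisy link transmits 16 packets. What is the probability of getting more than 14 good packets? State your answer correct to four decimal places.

X ~ Binomial(16, 0.96); P(X ≥ 15) = Σ C(16,k) p^k (1−p)^(16−k) over k:
  k=15: C(16,15)·0.96^15·0.04^1 = 0.346935
  k=16: C(16,16)·0.96^16·0.04^0 = 0.520403
Total = 0.867338

0.8673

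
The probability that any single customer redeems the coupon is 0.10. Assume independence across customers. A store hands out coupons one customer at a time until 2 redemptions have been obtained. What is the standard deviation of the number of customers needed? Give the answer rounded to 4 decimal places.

13.4164

Y = total customers until the second success; negative binomial with r=2, p=0.10.
SD(Y) = √[r(1−p)/p²] = √(180.000000) = 13.416408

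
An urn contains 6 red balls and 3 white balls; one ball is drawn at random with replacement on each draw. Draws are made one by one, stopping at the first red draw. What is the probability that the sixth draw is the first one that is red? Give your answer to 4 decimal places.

0.0027

Geometric (trials to first success), p = 0.666667.
P(Y = 6) = (1−p)^5 · p = 0.0041152 · 0.666667 = 0.002743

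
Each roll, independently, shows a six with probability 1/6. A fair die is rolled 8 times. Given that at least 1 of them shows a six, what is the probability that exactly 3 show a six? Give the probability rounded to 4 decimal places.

X ~ Binomial(8, 0.166667). Want P(X=3 | X≥1) = P(X=3) / P(X≥1).
P(X=3) = C(8,3)·0.166667^3·0.833333^5 = 0.104190
P(X≥1) = 1 − 0.232568 = 0.767432
Ratio = 0.104190 / 0.767432 = 0.135765

0.1358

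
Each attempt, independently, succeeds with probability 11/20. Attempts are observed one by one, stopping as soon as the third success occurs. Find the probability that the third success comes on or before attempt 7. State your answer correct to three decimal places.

0.847

Finishing within 7 attempts ⇔ at least 3 successes in the first 7. With X ~ Binomial(7, 0.55), P(Y ≤ 7) = 1 − P(X ≤ 2).
  k=0: C(7,0)·0.55^0·0.45^7 = 0.00374
  k=1: C(7,1)·0.55^1·0.45^6 = 0.03197
  k=2: C(7,2)·0.55^2·0.45^5 = 0.11722
1 − 0.15293 = 0.84707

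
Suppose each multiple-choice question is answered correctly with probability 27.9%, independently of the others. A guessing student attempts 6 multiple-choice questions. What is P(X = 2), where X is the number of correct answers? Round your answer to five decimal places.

0.31553

X ~ Binomial(n=6, p=0.279).
P(X=2) = C(6,2) · p^2 · (1−p)^4
= 15 · 0.077841 · 0.27023 = 0.3155300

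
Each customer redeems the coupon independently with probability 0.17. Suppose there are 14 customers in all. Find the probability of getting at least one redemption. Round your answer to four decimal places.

P(at least one) = 1 − P(none) = 1 − (1 − 0.17)^14
= 1 − 0.073637 = 0.926363

0.9264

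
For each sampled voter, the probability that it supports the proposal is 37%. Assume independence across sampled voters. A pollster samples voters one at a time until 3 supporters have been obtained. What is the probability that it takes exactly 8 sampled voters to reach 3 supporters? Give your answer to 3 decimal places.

0.106

Y = trial on which the third success occurs; negative binomial, r=3, p=0.37.
P(Y=8) = C(7,2) · p^3 · (1−p)^5
= 21 · 0.050653 · 0.099244 = 0.10557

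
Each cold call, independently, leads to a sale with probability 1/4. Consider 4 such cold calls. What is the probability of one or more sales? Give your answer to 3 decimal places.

0.684

P(at least one) = 1 − P(none) = 1 − (1 − 0.25)^4
= 1 − 0.31641 = 0.68359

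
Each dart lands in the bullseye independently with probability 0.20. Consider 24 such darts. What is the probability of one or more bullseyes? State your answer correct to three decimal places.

0.995

P(at least one) = 1 − P(none) = 1 − (1 − 0.20)^24
= 1 − 0.00472 = 0.99528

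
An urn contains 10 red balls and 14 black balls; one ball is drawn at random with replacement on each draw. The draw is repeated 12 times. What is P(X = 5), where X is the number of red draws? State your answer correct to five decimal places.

X ~ Binomial(n=12, p=0.416667).
P(X=5) = C(12,5) · p^5 · (1−p)^7
= 792 · 0.012559 · 0.022984 = 0.2286054

0.22861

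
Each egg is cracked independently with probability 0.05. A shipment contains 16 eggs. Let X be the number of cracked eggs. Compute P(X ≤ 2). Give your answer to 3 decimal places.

X ~ Binomial(16, 0.05); P(X ≤ 2) = Σ C(16,k) p^k (1−p)^(16−k) over k:
  k=0: C(16,0)·0.05^0·0.95^16 = 0.44013
  k=1: C(16,1)·0.05^1·0.95^15 = 0.37063
  k=2: C(16,2)·0.05^2·0.95^14 = 0.14630
Total = 0.95706

0.957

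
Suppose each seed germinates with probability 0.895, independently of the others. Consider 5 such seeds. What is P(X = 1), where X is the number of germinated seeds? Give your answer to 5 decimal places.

0.00054

X ~ Binomial(n=5, p=0.895).
P(X=1) = C(5,1) · p^1 · (1−p)^4
= 5 · 0.895 · 0.00012155 = 0.0005439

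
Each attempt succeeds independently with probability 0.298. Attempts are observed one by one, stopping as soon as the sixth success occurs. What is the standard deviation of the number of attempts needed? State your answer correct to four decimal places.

6.8870

Y = total attempts until the sixth success; negative binomial with r=6, p=0.298.
SD(Y) = √[r(1−p)/p²] = √(47.430296) = 6.886966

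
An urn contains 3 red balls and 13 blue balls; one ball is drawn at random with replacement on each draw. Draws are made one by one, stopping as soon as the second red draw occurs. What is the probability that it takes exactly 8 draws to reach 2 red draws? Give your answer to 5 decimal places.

0.07080

Y = trial on which the second success occurs; negative binomial, r=2, p=0.1875.
P(Y=8) = C(7,1) · p^2 · (1−p)^6
= 7 · 0.035156 · 0.2877 = 0.0708012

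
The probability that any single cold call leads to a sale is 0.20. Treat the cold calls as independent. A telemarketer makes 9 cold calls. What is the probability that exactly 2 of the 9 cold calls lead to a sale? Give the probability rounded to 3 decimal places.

0.302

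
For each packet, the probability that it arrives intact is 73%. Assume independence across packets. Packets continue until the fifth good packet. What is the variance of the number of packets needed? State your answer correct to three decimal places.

Y = total packets until the fifth success; negative binomial with r=5, p=0.73.
Var(Y) = r(1−p)/p² = 5·0.27 / 0.73² = 2.53331

2.533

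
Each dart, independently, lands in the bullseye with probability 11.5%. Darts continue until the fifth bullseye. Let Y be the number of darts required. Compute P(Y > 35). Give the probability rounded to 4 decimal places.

0.6239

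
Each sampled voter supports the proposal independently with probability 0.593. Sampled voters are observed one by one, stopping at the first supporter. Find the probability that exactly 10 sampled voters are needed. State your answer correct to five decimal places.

Geometric (trials to first success), p = 0.593.
P(Y = 10) = (1−p)^9 · p = 0.00030644 · 0.593 = 0.0001817

0.00018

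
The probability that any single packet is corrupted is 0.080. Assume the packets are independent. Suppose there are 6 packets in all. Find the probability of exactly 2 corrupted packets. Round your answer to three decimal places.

0.069

X ~ Binomial(n=6, p=0.08).
P(X=2) = C(6,2) · p^2 · (1−p)^4
= 15 · 0.0064 · 0.71639 = 0.06877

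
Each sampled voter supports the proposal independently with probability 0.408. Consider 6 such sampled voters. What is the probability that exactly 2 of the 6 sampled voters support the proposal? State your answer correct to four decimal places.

X ~ Binomial(n=6, p=0.408).
P(X=2) = C(6,2) · p^2 · (1−p)^4
= 15 · 0.16646 · 0.12283 = 0.306689

0.3067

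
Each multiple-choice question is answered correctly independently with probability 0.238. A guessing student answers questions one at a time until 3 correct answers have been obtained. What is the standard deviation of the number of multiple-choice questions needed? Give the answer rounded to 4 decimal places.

6.3527

Y = total multiple-choice questions until the third success; negative binomial with r=3, p=0.238.
SD(Y) = √[r(1−p)/p²] = √(40.357319) = 6.352741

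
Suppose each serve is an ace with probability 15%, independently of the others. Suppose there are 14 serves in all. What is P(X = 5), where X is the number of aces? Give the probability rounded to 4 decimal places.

X ~ Binomial(n=14, p=0.15).
P(X=5) = C(14,5) · p^5 · (1−p)^9
= 2002 · 7.5937e-05 · 0.23162 = 0.035212

0.0352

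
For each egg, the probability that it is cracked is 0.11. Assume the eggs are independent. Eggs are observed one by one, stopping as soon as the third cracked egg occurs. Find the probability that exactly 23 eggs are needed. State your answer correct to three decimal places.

0.030

Y = trial on which the third success occurs; negative binomial, r=3, p=0.11.
P(Y=23) = C(22,2) · p^3 · (1−p)^20
= 231 · 0.001331 · 0.09723 = 0.02989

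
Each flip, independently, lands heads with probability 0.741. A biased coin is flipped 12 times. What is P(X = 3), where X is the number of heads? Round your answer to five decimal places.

0.00047

X ~ Binomial(n=12, p=0.741).
P(X=3) = C(12,3) · p^3 · (1−p)^9
= 220 · 0.40687 · 5.2444e-06 = 0.0004694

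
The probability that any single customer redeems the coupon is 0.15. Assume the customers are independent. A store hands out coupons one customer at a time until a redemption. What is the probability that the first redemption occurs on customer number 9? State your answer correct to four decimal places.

0.0409

Geometric (trials to first success), p = 0.15.
P(Y = 9) = (1−p)^8 · p = 0.27249 · 0.15 = 0.040874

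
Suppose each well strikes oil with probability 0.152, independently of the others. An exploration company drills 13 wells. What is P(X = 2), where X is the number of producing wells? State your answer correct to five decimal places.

X ~ Binomial(n=13, p=0.152).
P(X=2) = C(13,2) · p^2 · (1−p)^11
= 78 · 0.023104 · 0.16306 = 0.2938571

0.29386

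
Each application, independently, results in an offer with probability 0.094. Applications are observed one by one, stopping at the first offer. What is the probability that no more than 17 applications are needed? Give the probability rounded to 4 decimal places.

Y = number of applications to the first success; geometric, p = 0.094.
P(Y ≤ 17) = 1 − (1−p)^17 = 1 − 0.186715 = 0.813285

0.8133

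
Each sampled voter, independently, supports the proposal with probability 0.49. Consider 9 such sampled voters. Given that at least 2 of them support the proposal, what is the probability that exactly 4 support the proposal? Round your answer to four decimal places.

0.2564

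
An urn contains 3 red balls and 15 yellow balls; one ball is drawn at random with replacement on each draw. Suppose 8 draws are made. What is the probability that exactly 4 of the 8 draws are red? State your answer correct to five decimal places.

0.02605

X ~ Binomial(n=8, p=0.166667).
P(X=4) = C(8,4) · p^4 · (1−p)^4
= 70 · 0.0007716 · 0.48225 = 0.0260476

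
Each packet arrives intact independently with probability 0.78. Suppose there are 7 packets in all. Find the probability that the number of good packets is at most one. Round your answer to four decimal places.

0.0006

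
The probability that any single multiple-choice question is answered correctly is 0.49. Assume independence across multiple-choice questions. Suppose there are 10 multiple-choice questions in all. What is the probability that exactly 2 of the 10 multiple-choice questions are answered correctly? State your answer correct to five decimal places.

X ~ Binomial(n=10, p=0.49).
P(X=2) = C(10,2) · p^2 · (1−p)^8
= 45 · 0.2401 · 0.0045768 = 0.0494500

0.04945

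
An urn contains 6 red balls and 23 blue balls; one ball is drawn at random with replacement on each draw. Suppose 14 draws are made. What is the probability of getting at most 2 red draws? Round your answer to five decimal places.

0.42252

X ~ Binomial(14, 0.206897); P(X ≤ 2) = Σ C(14,k) p^k (1−p)^(14−k) over k:
  k=0: C(14,0)·0.206897^0·0.793103^14 = 0.0389599
  k=1: C(14,1)·0.206897^1·0.793103^13 = 0.1422883
  k=2: C(14,2)·0.206897^2·0.793103^12 = 0.2412715
Total = 0.4225197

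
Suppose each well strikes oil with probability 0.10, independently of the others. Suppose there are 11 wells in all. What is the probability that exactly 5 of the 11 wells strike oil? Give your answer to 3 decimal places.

X ~ Binomial(n=11, p=0.10).
P(X=5) = C(11,5) · p^5 · (1−p)^6
= 462 · 1e-05 · 0.53144 = 0.00246

0.002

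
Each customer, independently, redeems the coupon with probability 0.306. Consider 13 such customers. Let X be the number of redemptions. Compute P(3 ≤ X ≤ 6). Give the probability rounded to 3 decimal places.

X ~ Binomial(13, 0.306); P(3 ≤ X ≤ 6) = Σ C(13,k) p^k (1−p)^(13−k) over k:
  k=3: C(13,3)·0.306^3·0.694^10 = 0.21239
  k=4: C(13,4)·0.306^4·0.694^9 = 0.23411
  k=5: C(13,5)·0.306^5·0.694^8 = 0.18581
  k=6: C(13,6)·0.306^6·0.694^7 = 0.10924
Total = 0.74154

0.742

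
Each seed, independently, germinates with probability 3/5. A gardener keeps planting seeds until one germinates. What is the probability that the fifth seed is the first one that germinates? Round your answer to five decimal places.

Geometric (trials to first success), p = 0.60.
P(Y = 5) = (1−p)^4 · p = 0.0256 · 0.60 = 0.0153600

0.01536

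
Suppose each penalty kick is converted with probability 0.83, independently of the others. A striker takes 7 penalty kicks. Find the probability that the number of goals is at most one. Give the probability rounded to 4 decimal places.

0.0001

X ~ Binomial(7, 0.83); P(X ≤ 1) = Σ C(7,k) p^k (1−p)^(7−k) over k:
  k=0: C(7,0)·0.83^0·0.17^7 = 0.000004
  k=1: C(7,1)·0.83^1·0.17^6 = 0.000140
Total = 0.000144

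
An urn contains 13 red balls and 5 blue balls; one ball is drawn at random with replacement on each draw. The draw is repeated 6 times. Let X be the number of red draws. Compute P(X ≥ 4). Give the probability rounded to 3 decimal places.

0.784

X ~ Binomial(6, 0.722222); P(X ≥ 4) = Σ C(6,k) p^k (1−p)^(6−k) over k:
  k=4: C(6,4)·0.722222^4·0.277778^2 = 0.31490
  k=5: C(6,5)·0.722222^5·0.277778^1 = 0.32749
  k=6: C(6,6)·0.722222^6·0.277778^0 = 0.14191
Total = 0.78431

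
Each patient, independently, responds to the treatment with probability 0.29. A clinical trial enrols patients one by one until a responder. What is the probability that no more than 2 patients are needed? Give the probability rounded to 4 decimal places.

0.4959

Y = number of patients to the first success; geometric, p = 0.29.
P(Y ≤ 2) = 1 − (1−p)^2 = 1 − 0.504100 = 0.495900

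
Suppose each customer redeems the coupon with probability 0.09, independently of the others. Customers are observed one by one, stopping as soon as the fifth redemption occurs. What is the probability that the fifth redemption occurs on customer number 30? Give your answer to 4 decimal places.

0.0133

Y = trial on which the fifth success occurs; negative binomial, r=5, p=0.09.
P(Y=30) = C(29,4) · p^5 · (1−p)^25
= 23751 · 5.9049e-06 · 0.094631 = 0.013272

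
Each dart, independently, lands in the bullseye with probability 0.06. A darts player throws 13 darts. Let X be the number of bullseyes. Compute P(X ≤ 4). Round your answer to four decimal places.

0.9993

X ~ Binomial(13, 0.06); P(X ≤ 4) = Σ C(13,k) p^k (1−p)^(13−k) over k:
  k=0: C(13,0)·0.06^0·0.94^13 = 0.447365
  k=1: C(13,1)·0.06^1·0.94^12 = 0.371218
  k=2: C(13,2)·0.06^2·0.94^11 = 0.142169
  k=3: C(13,3)·0.06^3·0.94^10 = 0.033273
  k=4: C(13,4)·0.06^4·0.94^9 = 0.005310
Total = 0.999335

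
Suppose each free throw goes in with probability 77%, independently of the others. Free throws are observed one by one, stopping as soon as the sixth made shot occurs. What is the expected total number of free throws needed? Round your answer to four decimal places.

7.7922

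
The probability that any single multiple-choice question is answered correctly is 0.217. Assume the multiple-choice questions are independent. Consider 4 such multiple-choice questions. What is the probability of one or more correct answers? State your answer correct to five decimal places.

P(at least one) = 1 − P(none) = 1 − (1 − 0.217)^4
= 1 − 0.3758781 = 0.6241219

0.62412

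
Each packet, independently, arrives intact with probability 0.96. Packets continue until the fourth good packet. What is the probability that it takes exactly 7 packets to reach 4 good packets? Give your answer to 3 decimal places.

0.001

Y = trial on which the fourth success occurs; negative binomial, r=4, p=0.96.
P(Y=7) = C(6,3) · p^4 · (1−p)^3
= 20 · 0.84935 · 6.4e-05 = 0.00109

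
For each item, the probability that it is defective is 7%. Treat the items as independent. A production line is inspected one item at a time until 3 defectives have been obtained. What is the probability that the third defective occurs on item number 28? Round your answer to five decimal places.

Y = trial on which the third success occurs; negative binomial, r=3, p=0.07.
P(Y=28) = C(27,2) · p^3 · (1−p)^25
= 351 · 0.000343 · 0.16296 = 0.0196189

0.01962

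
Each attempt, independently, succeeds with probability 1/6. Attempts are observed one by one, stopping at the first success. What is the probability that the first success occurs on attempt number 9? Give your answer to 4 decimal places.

Geometric (trials to first success), p = 0.166667.
P(Y = 9) = (1−p)^8 · p = 0.23257 · 0.166667 = 0.038761

0.0388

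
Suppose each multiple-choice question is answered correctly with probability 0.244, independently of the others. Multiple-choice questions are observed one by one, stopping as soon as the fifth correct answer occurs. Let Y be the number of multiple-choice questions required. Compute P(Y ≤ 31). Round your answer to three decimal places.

Finishing within 31 multiple-choice questions ⇔ at least 5 successes in the first 31. With X ~ Binomial(31, 0.244), P(Y ≤ 31) = 1 − P(X ≤ 4).
  k=0: C(31,0)·0.244^0·0.756^31 = 0.00017
  k=1: C(31,1)·0.244^1·0.756^30 = 0.00172
  k=2: C(31,2)·0.244^2·0.756^29 = 0.00831
  k=3: C(31,3)·0.244^3·0.756^28 = 0.02591
  k=4: C(31,4)·0.244^4·0.756^27 = 0.05854
1 − 0.09465 = 0.90535

0.905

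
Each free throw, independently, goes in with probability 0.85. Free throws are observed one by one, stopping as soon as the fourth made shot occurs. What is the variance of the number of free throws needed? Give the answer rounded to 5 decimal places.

0.83045

Y = total free throws until the fourth success; negative binomial with r=4, p=0.85.
Var(Y) = r(1−p)/p² = 4·0.15 / 0.85² = 0.8304498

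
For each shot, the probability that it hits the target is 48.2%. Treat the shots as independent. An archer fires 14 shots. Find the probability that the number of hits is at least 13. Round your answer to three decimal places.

X ~ Binomial(14, 0.482); P(X ≥ 13) = Σ C(14,k) p^k (1−p)^(14−k) over k:
  k=13: C(14,13)·0.482^13·0.518^1 = 0.00055
  k=14: C(14,14)·0.482^14·0.518^0 = 0.00004
Total = 0.00059

0.001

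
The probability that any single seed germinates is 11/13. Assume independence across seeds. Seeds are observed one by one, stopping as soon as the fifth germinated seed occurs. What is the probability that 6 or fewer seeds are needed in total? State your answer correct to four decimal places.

0.7674

Finishing within 6 seeds ⇔ at least 5 successes in the first 6. With X ~ Binomial(6, 0.846154), P(Y ≤ 6) = 1 − P(X ≤ 4).
  k=0: C(6,0)·0.846154^0·0.153846^6 = 0.000013
  k=1: C(6,1)·0.846154^1·0.153846^5 = 0.000438
  k=2: C(6,2)·0.846154^2·0.153846^4 = 0.006016
  k=3: C(6,3)·0.846154^3·0.153846^3 = 0.044120
  k=4: C(6,4)·0.846154^4·0.153846^2 = 0.181996
1 − 0.232583 = 0.767417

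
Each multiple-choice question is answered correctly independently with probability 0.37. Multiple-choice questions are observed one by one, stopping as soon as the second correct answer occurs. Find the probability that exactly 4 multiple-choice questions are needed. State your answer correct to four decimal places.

0.1630

Y = trial on which the second success occurs; negative binomial, r=2, p=0.37.
P(Y=4) = C(3,1) · p^2 · (1−p)^2
= 3 · 0.1369 · 0.3969 = 0.163007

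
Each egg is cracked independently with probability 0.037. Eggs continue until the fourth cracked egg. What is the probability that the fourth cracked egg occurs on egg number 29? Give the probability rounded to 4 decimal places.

Y = trial on which the fourth success occurs; negative binomial, r=4, p=0.037.
P(Y=29) = C(28,3) · p^4 · (1−p)^25
= 3276 · 1.8742e-06 · 0.38963 = 0.002392

0.0024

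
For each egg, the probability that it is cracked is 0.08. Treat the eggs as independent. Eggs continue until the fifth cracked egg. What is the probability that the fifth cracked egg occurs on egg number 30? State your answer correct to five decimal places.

0.00968

Y = trial on which the fifth success occurs; negative binomial, r=5, p=0.08.
P(Y=30) = C(29,4) · p^5 · (1−p)^25
= 23751 · 3.2768e-06 · 0.12436 = 0.0096789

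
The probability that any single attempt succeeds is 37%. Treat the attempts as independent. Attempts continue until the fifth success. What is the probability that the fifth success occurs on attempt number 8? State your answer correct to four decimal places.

0.0607

Y = trial on which the fifth success occurs; negative binomial, r=5, p=0.37.
P(Y=8) = C(7,4) · p^5 · (1−p)^3
= 35 · 0.0069344 · 0.25005 = 0.060687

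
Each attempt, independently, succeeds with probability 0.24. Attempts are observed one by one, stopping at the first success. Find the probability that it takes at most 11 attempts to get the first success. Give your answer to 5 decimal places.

0.95114

Y = number of attempts to the first success; geometric, p = 0.24.
P(Y ≤ 11) = 1 − (1−p)^11 = 1 − 0.0488596 = 0.9511404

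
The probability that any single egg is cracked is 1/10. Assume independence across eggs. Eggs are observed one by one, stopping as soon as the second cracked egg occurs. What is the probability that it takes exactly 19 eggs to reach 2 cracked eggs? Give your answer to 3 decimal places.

Y = trial on which the second success occurs; negative binomial, r=2, p=0.10.
P(Y=19) = C(18,1) · p^2 · (1−p)^17
= 18 · 0.01 · 0.16677 = 0.03002

0.030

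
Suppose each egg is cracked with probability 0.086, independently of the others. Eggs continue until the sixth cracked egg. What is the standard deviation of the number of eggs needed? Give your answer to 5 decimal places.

Y = total eggs until the sixth success; negative binomial with r=6, p=0.086.
SD(Y) = √[r(1−p)/p²] = √(741.4818821) = 27.2301649

27.23016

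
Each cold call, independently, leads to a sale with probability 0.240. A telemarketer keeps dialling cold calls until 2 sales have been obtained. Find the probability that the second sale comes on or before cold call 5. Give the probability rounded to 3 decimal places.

Finishing within 5 cold calls ⇔ at least 2 successes in the first 5. With X ~ Binomial(5, 0.24), P(Y ≤ 5) = 1 − P(X ≤ 1).
  k=0: C(5,0)·0.24^0·0.76^5 = 0.25355
  k=1: C(5,1)·0.24^1·0.76^4 = 0.40035
1 − 0.65390 = 0.34610

0.346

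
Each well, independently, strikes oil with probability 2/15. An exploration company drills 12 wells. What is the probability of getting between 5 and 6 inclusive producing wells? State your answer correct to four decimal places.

0.0145

X ~ Binomial(12, 0.133333); P(5 ≤ X ≤ 6) = Σ C(12,k) p^k (1−p)^(12−k) over k:
  k=5: C(12,5)·0.133333^5·0.866667^7 = 0.012257
  k=6: C(12,6)·0.133333^6·0.866667^6 = 0.002200
Total = 0.014457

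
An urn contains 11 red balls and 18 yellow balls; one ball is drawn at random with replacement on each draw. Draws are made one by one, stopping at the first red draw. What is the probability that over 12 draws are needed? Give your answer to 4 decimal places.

0.0033

Y = number of draws to the first success; geometric, p = 0.379310.
P(Y > 12) = P(first 12 all fail) = (1−p)^12 = 0.003270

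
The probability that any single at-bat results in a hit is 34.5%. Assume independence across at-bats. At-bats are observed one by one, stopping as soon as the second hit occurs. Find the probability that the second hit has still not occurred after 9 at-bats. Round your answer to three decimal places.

0.127

Needing more than 9 at-bats ⇔ fewer than 2 successes in the first 9. With X ~ Binomial(9, 0.345), P(Y > 9) = P(X ≤ 1).
  k=0: C(9,0)·0.345^0·0.655^9 = 0.02219
  k=1: C(9,1)·0.345^1·0.655^8 = 0.10519
P(X ≤ 1) = 0.12738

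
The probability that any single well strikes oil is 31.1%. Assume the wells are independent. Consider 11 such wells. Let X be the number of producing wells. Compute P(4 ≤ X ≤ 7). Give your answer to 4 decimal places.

0.4572

X ~ Binomial(11, 0.311); P(4 ≤ X ≤ 7) = Σ C(11,k) p^k (1−p)^(11−k) over k:
  k=4: C(11,4)·0.311^4·0.689^7 = 0.227557
  k=5: C(11,5)·0.311^5·0.689^6 = 0.143800
  k=6: C(11,6)·0.311^6·0.689^5 = 0.064908
  k=7: C(11,7)·0.311^7·0.689^4 = 0.020927
Total = 0.457193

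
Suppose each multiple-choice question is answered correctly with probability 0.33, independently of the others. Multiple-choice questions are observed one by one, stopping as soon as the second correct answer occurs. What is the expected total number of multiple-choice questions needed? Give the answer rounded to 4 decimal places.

Y = total multiple-choice questions until the second success; negative binomial with r=2, p=0.33.
E[Y] = r / p = 2 / 0.33 = 6.060606

6.0606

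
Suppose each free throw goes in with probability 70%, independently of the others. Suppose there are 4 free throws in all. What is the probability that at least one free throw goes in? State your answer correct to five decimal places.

0.99190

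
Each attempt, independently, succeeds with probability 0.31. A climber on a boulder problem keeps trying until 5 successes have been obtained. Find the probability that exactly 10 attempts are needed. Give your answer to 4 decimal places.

0.0564

Y = trial on which the fifth success occurs; negative binomial, r=5, p=0.31.
P(Y=10) = C(9,4) · p^5 · (1−p)^5
= 126 · 0.0028629 · 0.1564 = 0.056419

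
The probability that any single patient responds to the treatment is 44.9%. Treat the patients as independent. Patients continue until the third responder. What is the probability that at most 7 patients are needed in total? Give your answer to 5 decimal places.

Finishing within 7 patients ⇔ at least 3 successes in the first 7. With X ~ Binomial(7, 0.449), P(Y ≤ 7) = 1 − P(X ≤ 2).
  k=0: C(7,0)·0.449^0·0.551^7 = 0.0154192
  k=1: C(7,1)·0.449^1·0.551^6 = 0.0879537
  k=2: C(7,2)·0.449^2·0.551^5 = 0.2150156
1 − 0.3183884 = 0.6816116

0.68161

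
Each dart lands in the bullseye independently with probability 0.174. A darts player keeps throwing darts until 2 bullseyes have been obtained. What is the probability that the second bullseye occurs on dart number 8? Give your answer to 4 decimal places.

Y = trial on which the second success occurs; negative binomial, r=2, p=0.174.
P(Y=8) = C(7,1) · p^2 · (1−p)^6
= 7 · 0.030276 · 0.3176 = 0.067310

0.0673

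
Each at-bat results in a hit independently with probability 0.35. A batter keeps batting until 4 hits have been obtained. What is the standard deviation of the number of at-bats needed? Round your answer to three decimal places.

Y = total at-bats until the fourth success; negative binomial with r=4, p=0.35.
SD(Y) = √[r(1−p)/p²] = √(21.22449) = 4.60700

4.607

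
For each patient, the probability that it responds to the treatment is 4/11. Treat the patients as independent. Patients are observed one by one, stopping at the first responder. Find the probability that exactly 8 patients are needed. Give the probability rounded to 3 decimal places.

Geometric (trials to first success), p = 0.363636.
P(Y = 8) = (1−p)^7 · p = 0.042261 · 0.363636 = 0.01537

0.015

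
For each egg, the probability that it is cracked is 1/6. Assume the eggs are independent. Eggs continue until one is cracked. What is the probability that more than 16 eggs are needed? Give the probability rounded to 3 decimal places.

Y = number of eggs to the first success; geometric, p = 0.166667.
P(Y > 16) = P(first 16 all fail) = (1−p)^16 = 0.05409

0.054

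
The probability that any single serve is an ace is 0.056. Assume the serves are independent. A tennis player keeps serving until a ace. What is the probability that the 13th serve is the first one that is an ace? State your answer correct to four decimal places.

Geometric (trials to first success), p = 0.056.
P(Y = 13) = (1−p)^12 · p = 0.5008 · 0.056 = 0.028045

0.0280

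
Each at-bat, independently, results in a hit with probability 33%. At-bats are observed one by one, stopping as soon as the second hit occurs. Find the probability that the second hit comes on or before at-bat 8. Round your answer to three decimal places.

Finishing within 8 at-bats ⇔ at least 2 successes in the first 8. With X ~ Binomial(8, 0.33), P(Y ≤ 8) = 1 − P(X ≤ 1).
  k=0: C(8,0)·0.33^0·0.67^8 = 0.04061
  k=1: C(8,1)·0.33^1·0.67^7 = 0.16000
1 − 0.20061 = 0.79939

0.799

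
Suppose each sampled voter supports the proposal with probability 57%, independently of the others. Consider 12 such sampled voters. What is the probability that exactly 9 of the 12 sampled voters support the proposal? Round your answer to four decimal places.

0.1111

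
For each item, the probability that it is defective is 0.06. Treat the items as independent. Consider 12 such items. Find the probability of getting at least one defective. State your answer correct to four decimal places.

P(at least one) = 1 − P(none) = 1 − (1 − 0.06)^12
= 1 − 0.475920 = 0.524080

0.5241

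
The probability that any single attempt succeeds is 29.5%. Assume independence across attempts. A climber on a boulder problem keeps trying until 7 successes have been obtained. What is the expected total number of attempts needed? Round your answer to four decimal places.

Y = total attempts until the seventh success; negative binomial with r=7, p=0.295.
E[Y] = r / p = 7 / 0.295 = 23.728814

23.7288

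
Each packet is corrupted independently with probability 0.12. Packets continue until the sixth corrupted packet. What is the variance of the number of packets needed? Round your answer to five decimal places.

366.66667

Y = total packets until the sixth success; negative binomial with r=6, p=0.12.
Var(Y) = r(1−p)/p² = 6·0.88 / 0.12² = 366.6666667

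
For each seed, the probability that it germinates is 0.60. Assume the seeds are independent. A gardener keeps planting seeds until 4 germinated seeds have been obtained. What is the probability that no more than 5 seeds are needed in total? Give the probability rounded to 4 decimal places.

0.3370

Finishing within 5 seeds ⇔ at least 4 successes in the first 5. With X ~ Binomial(5, 0.60), P(Y ≤ 5) = 1 − P(X ≤ 3).
  k=0: C(5,0)·0.60^0·0.40^5 = 0.010240
  k=1: C(5,1)·0.60^1·0.40^4 = 0.076800
  k=2: C(5,2)·0.60^2·0.40^3 = 0.230400
  k=3: C(5,3)·0.60^3·0.40^2 = 0.345600
1 − 0.663040 = 0.336960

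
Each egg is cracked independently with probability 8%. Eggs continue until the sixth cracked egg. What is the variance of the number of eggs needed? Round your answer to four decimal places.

Y = total eggs until the sixth success; negative binomial with r=6, p=0.08.
Var(Y) = r(1−p)/p² = 6·0.92 / 0.08² = 862.500000

862.5000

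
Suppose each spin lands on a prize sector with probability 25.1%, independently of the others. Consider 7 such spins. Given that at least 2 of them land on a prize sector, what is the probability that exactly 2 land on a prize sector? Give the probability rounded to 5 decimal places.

X ~ Binomial(7, 0.251). Want P(X=2 | X≥2) = P(X=2) / P(X≥2).
P(X=2) = C(7,2)·0.251^2·0.749^5 = 0.3118716
P(X≥2) = 1 − 0.1322430 − 0.3102149 = 0.5575421
Ratio = 0.3118716 / 0.5575421 = 0.5593687

0.55937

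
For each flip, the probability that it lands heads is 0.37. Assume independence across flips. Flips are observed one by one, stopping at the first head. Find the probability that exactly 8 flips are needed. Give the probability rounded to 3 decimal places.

0.015

Geometric (trials to first success), p = 0.37.
P(Y = 8) = (1−p)^7 · p = 0.03939 · 0.37 = 0.01457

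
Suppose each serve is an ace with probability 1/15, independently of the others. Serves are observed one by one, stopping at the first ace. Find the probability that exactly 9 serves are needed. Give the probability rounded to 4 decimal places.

0.0384

Geometric (trials to first success), p = 0.066667.
P(Y = 9) = (1−p)^8 · p = 0.57583 · 0.066667 = 0.038389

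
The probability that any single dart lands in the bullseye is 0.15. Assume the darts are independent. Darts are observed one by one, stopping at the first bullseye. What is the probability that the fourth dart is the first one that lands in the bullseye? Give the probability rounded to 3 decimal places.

Geometric (trials to first success), p = 0.15.
P(Y = 4) = (1−p)^3 · p = 0.61413 · 0.15 = 0.09212

0.092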